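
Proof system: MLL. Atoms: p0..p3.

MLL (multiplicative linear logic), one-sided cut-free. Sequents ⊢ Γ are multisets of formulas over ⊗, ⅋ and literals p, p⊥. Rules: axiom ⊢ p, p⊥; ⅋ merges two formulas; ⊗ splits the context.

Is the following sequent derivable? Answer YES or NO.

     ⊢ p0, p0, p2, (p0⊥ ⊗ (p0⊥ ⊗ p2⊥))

Derivation trace:
[⊗]  ⊢ p0, p0, p2, (p0⊥ ⊗ (p0⊥ ⊗ p2⊥))
  [Ax]  ⊢ p0, p0⊥
  [⊗]  ⊢ p0, p2, (p0⊥ ⊗ p2⊥)
    [Ax]  ⊢ p0, p0⊥
    [Ax]  ⊢ p2, p2⊥

Result: YES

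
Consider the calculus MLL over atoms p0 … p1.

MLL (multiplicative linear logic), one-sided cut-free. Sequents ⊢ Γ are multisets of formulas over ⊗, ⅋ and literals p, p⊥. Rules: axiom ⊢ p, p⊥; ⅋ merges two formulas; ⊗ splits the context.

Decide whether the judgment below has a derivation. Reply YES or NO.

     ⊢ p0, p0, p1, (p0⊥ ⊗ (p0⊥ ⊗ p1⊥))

Derivation (root first):
[⊗]  ⊢ p0, p0, p1, (p0⊥ ⊗ (p0⊥ ⊗ p1⊥))
  [Ax]  ⊢ p0, p0⊥
  [⊗]  ⊢ p0, p1, (p0⊥ ⊗ p1⊥)
    [Ax]  ⊢ p0, p0⊥
    [Ax]  ⊢ p1, p1⊥

Result: YES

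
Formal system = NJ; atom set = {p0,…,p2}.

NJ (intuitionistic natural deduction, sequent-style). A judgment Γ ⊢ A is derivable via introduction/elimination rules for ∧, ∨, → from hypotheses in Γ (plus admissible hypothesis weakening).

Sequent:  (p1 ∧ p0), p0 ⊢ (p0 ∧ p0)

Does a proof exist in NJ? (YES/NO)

Derivation (root first):
[∧I] (p1 ∧ p0), p0 ⊢ (p0 ∧ p0)
  [Ax] p0 ⊢ p0
  [Wk] p0, (p1 ∧ p0) ⊢ p0
    [Ax] p0 ⊢ p0

Result: YES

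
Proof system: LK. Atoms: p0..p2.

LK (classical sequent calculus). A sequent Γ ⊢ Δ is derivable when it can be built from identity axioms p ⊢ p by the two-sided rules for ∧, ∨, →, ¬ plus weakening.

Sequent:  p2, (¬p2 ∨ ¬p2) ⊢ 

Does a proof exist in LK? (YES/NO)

Derivation (root first):
[∨L] p2, (¬p2 ∨ ¬p2) ⊢ 
  [¬L] p2, ¬p2 ⊢ 
    [Ax] p2 ⊢ p2
  [¬L] p2, ¬p2 ⊢ 
    [Ax] p2 ⊢ p2

Result: YES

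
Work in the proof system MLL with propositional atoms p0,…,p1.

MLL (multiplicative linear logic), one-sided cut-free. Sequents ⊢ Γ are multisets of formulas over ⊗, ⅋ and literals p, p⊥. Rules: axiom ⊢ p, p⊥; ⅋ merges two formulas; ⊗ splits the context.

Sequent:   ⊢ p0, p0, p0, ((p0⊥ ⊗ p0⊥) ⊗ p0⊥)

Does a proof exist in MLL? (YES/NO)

Derivation trace:
[⊗]  ⊢ p0, p0, p0, ((p0⊥ ⊗ p0⊥) ⊗ p0⊥)
  [⊗]  ⊢ p0, p0, (p0⊥ ⊗ p0⊥)
    [Ax]  ⊢ p0, p0⊥
    [Ax]  ⊢ p0, p0⊥
  [Ax]  ⊢ p0, p0⊥

Result: YES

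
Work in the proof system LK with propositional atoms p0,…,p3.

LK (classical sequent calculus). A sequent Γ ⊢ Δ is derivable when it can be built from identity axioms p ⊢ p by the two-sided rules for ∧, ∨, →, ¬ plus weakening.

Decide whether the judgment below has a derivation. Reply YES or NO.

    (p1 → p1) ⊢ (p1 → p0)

Enumerate valuations to refute Γ ⊢ Δ:
  v=0000: Γ:[(p1 → p1)=T] Δ:[(p1 → p0)=T] refutes=False
  v=0001: Γ:[(p1 → p1)=T] Δ:[(p1 → p0)=T] refutes=False
  v=0010: Γ:[(p1 → p1)=T] Δ:[(p1 → p0)=T] refutes=False
  v=0011: Γ:[(p1 → p1)=T] Δ:[(p1 → p0)=T] refutes=False
  v=0100: Γ:[(p1 → p1)=T] Δ:[(p1 → p0)=F] refutes=True  ← countermodel

Result: NO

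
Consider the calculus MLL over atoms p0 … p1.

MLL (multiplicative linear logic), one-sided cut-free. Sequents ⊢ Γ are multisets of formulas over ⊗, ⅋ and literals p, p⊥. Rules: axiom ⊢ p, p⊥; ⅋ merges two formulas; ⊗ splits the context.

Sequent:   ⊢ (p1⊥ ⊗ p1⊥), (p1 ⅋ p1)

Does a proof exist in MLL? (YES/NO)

Derivation trace:
[⅋]  ⊢ (p1⊥ ⊗ p1⊥), (p1 ⅋ p1)
  [⊗]  ⊢ p1, p1, (p1⊥ ⊗ p1⊥)
    [Ax]  ⊢ p1, p1⊥
    [Ax]  ⊢ p1, p1⊥

Result: YES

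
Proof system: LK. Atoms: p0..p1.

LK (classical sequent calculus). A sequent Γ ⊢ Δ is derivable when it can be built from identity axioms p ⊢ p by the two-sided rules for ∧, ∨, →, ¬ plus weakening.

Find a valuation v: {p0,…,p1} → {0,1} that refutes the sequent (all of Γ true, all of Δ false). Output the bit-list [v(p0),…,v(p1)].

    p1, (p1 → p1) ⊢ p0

Truth-table refutation:
  v=00: Γ:[p1=F, (p1 → p1)=T] Δ:[p0=F] refutes=False
  v=01: Γ:[p1=T, (p1 → p1)=T] Δ:[p0=F] refutes=True  ← countermodel

Result: [0, 1]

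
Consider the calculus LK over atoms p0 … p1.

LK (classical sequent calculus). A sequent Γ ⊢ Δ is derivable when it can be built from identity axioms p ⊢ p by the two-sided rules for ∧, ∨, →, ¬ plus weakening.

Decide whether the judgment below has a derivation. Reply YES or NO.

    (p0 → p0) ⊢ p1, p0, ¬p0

Derivation (root first):
[¬R] (p0 → p0) ⊢ p1, p0, ¬p0
  [→L] p0, (p0 → p0) ⊢ p1, p0
    [Ax] p0 ⊢ p0
    [WR] p0 ⊢ p0, p1
      [Ax] p0 ⊢ p0

Result: YES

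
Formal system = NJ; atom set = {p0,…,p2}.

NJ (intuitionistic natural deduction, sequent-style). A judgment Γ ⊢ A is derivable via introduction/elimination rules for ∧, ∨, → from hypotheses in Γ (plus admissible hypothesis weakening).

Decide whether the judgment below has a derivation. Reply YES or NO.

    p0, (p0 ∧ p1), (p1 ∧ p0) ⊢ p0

Proof tree:
[Wk] p0, (p0 ∧ p1), (p1 ∧ p0) ⊢ p0
  [Wk] p0, (p0 ∧ p1) ⊢ p0
    [Ax] p0 ⊢ p0

Result: YES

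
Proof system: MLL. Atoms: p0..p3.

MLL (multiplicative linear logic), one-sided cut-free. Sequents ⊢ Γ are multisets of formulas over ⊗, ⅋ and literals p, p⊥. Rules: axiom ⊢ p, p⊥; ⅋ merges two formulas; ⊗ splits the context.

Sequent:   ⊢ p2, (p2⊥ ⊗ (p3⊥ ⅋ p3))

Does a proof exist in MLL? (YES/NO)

Derivation (root first):
[⊗]  ⊢ p2, (p2⊥ ⊗ (p3⊥ ⅋ p3))
  [Ax]  ⊢ p2, p2⊥
  [⅋]  ⊢ (p3⊥ ⅋ p3)
    [Ax]  ⊢ p3, p3⊥

Result: YES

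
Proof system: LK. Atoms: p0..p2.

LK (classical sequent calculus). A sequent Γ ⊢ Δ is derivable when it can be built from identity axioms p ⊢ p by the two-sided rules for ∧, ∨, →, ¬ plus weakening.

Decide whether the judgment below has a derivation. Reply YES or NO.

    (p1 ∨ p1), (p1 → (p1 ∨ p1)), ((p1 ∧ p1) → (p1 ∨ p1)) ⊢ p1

Derivation (root first):
[→L] (p1 ∨ p1), (p1 → (p1 ∨ p1)), ((p1 ∧ p1) → (p1 ∨ p1)) ⊢ p1
  [→L] (p1 ∨ p1), (p1 → (p1 ∨ p1)) ⊢ (p1 ∧ p1)
    [∨L] (p1 ∨ p1) ⊢ p1
      [Ax] p1 ⊢ p1
      [Ax] p1 ⊢ p1
    [∧R] (p1 ∨ p1) ⊢ (p1 ∧ p1)
      [∨L] (p1 ∨ p1) ⊢ p1
        [Ax] p1 ⊢ p1
        [Ax] p1 ⊢ p1
      [∨L] (p1 ∨ p1) ⊢ p1
        [Ax] p1 ⊢ p1
        [Ax] p1 ⊢ p1
  [WR] (p1 ∨ p1) ⊢ p1, p1
    [∨L] (p1 ∨ p1) ⊢ p1
      [Ax] p1 ⊢ p1
      [Ax] p1 ⊢ p1

Result: YES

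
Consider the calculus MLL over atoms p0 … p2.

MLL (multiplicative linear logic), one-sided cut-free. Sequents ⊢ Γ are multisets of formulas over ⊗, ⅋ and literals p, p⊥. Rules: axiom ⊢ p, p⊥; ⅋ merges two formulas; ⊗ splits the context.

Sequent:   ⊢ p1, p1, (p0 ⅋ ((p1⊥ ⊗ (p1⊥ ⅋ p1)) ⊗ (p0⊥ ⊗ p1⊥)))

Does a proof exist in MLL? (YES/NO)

Derivation trace:
[⅋]  ⊢ p1, p1, (p0 ⅋ ((p1⊥ ⊗ (p1⊥ ⅋ p1)) ⊗ (p0⊥ ⊗ p1⊥)))
  [⊗]  ⊢ p1, p0, p1, ((p1⊥ ⊗ (p1⊥ ⅋ p1)) ⊗ (p0⊥ ⊗ p1⊥))
    [⊗]  ⊢ p1, (p1⊥ ⊗ (p1⊥ ⅋ p1))
      [Ax]  ⊢ p1, p1⊥
      [⅋]  ⊢ (p1⊥ ⅋ p1)
        [Ax]  ⊢ p1, p1⊥
    [⊗]  ⊢ p0, p1, (p0⊥ ⊗ p1⊥)
      [Ax]  ⊢ p0, p0⊥
      [Ax]  ⊢ p1, p1⊥

Result: YES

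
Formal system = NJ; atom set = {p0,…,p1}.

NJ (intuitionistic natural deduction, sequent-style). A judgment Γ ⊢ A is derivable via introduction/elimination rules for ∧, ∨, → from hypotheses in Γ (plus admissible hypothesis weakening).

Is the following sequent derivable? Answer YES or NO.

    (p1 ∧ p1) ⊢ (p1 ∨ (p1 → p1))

Derivation (root first):
[∨I₂] (p1 ∧ p1) ⊢ (p1 ∨ (p1 → p1))
  [→I] (p1 ∧ p1) ⊢ (p1 → p1)
    [Wk] p1, (p1 ∧ p1) ⊢ p1
      [Ax] p1 ⊢ p1

Result: YES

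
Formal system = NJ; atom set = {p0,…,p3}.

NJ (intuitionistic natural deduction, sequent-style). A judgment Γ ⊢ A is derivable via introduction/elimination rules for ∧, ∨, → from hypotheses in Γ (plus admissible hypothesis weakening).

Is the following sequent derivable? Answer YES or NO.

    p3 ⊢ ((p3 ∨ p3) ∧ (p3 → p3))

Proof tree:
[∧I] p3 ⊢ ((p3 ∨ p3) ∧ (p3 → p3))
  [∨I₂] p3 ⊢ (p3 ∨ p3)
    [Ax] p3 ⊢ p3
  [→I]  ⊢ (p3 → p3)
    [Ax] p3 ⊢ p3

Result: YES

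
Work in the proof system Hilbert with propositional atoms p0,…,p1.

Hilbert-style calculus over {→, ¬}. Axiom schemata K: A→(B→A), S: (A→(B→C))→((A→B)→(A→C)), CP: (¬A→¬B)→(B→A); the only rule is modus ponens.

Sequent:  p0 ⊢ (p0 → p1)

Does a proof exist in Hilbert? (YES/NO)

Truth-table refutation:
  v=00: Γ:[p0=F] Δ:[(p0 → p1)=T] refutes=False
  v=01: Γ:[p0=F] Δ:[(p0 → p1)=T] refutes=False
  v=10: Γ:[p0=T] Δ:[(p0 → p1)=F] refutes=True  ← countermodel

Result: NO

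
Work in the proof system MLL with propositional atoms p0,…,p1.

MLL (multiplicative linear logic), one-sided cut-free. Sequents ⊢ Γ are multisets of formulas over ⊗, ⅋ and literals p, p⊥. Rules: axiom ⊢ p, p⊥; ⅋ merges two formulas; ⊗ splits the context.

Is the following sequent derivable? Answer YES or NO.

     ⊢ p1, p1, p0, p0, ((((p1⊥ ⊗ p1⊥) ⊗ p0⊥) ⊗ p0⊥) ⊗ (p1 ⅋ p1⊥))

Derivation (root first):
[⊗]  ⊢ p1, p1, p0, p0, ((((p1⊥ ⊗ p1⊥) ⊗ p0⊥) ⊗ p0⊥) ⊗ (p1 ⅋ p1⊥))
  [⊗]  ⊢ p1, p1, p0, p0, (((p1⊥ ⊗ p1⊥) ⊗ p0⊥) ⊗ p0⊥)
    [⊗]  ⊢ p1, p1, p0, ((p1⊥ ⊗ p1⊥) ⊗ p0⊥)
      [⊗]  ⊢ p1, p1, (p1⊥ ⊗ p1⊥)
        [Ax]  ⊢ p1, p1⊥
        [Ax]  ⊢ p1, p1⊥
      [Ax]  ⊢ p0, p0⊥
    [Ax]  ⊢ p0, p0⊥
  [⅋]  ⊢ (p1 ⅋ p1⊥)
    [Ax]  ⊢ p1, p1⊥

Result: YES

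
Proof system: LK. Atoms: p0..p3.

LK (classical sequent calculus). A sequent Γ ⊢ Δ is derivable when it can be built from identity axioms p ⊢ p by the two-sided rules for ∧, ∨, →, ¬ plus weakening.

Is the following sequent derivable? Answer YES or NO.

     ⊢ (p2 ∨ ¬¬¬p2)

Derivation (root first):
[∨R]  ⊢ (p2 ∨ ¬¬¬p2)
  [¬R]  ⊢ p2, ¬¬¬p2
    [¬L] ¬¬p2 ⊢ p2
      [¬R]  ⊢ p2, ¬p2
        [Ax] p2 ⊢ p2

Result: YES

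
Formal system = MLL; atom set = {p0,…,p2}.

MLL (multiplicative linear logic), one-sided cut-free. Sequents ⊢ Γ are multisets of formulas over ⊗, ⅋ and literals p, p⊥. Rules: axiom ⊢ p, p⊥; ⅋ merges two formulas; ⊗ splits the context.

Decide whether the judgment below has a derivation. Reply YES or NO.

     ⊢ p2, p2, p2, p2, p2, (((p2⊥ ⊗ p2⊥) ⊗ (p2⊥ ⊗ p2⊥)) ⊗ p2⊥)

Derivation trace:
[⊗]  ⊢ p2, p2, p2, p2, p2, (((p2⊥ ⊗ p2⊥) ⊗ (p2⊥ ⊗ p2⊥)) ⊗ p2⊥)
  [⊗]  ⊢ p2, p2, p2, p2, ((p2⊥ ⊗ p2⊥) ⊗ (p2⊥ ⊗ p2⊥))
    [⊗]  ⊢ p2, p2, (p2⊥ ⊗ p2⊥)
      [Ax]  ⊢ p2, p2⊥
      [Ax]  ⊢ p2, p2⊥
    [⊗]  ⊢ p2, p2, (p2⊥ ⊗ p2⊥)
      [Ax]  ⊢ p2, p2⊥
      [Ax]  ⊢ p2, p2⊥
  [Ax]  ⊢ p2, p2⊥

Result: YES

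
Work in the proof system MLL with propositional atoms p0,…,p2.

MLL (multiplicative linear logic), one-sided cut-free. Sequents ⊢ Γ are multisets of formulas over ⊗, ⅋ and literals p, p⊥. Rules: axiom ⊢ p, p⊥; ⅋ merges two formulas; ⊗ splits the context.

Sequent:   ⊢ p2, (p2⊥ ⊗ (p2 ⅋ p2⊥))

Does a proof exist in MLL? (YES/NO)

Proof tree:
[⊗]  ⊢ p2, (p2⊥ ⊗ (p2 ⅋ p2⊥))
  [Ax]  ⊢ p2, p2⊥
  [⅋]  ⊢ (p2 ⅋ p2⊥)
    [Ax]  ⊢ p2, p2⊥

Result: YES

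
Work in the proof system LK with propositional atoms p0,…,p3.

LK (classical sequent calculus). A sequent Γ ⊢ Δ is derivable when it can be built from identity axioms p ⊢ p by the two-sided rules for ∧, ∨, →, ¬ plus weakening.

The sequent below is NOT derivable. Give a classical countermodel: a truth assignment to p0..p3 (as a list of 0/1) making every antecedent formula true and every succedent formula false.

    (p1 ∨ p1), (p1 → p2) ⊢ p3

Enumerate valuations to refute Γ ⊢ Δ:
  v=0000: Γ:[(p1 ∨ p1)=F, (p1 → p2)=T] Δ:[p3=F] refutes=False
  v=0001: Γ:[(p1 ∨ p1)=F, (p1 → p2)=T] Δ:[p3=T] refutes=False
  v=0010: Γ:[(p1 ∨ p1)=F, (p1 → p2)=T] Δ:[p3=F] refutes=False
  v=0011: Γ:[(p1 ∨ p1)=F, (p1 → p2)=T] Δ:[p3=T] refutes=False
  v=0100: Γ:[(p1 ∨ p1)=T, (p1 → p2)=F] Δ:[p3=F] refutes=False
  v=0101: Γ:[(p1 ∨ p1)=T, (p1 → p2)=F] Δ:[p3=T] refutes=False
  v=0110: Γ:[(p1 ∨ p1)=T, (p1 → p2)=T] Δ:[p3=F] refutes=True  ← countermodel

Result: [0, 1, 1, 0]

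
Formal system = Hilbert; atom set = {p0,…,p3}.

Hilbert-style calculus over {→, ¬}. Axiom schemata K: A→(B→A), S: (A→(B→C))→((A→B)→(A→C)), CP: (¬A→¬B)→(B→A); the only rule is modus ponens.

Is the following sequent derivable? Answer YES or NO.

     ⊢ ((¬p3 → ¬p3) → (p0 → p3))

Enumerate valuations to refute Γ ⊢ Δ:
  v=0000: Γ:[] Δ:[((¬p3 → ¬p3) → (p0 → p3))=T] refutes=False
  v=0001: Γ:[] Δ:[((¬p3 → ¬p3) → (p0 → p3))=T] refutes=False
  v=0010: Γ:[] Δ:[((¬p3 → ¬p3) → (p0 → p3))=T] refutes=False
  v=0011: Γ:[] Δ:[((¬p3 → ¬p3) → (p0 → p3))=T] refutes=False
  v=0100: Γ:[] Δ:[((¬p3 → ¬p3) → (p0 → p3))=T] refutes=False
  v=0101: Γ:[] Δ:[((¬p3 → ¬p3) → (p0 → p3))=T] refutes=False
  v=0110: Γ:[] Δ:[((¬p3 → ¬p3) → (p0 → p3))=T] refutes=False
  v=0111: Γ:[] Δ:[((¬p3 → ¬p3) → (p0 → p3))=T] refutes=False
  v=1000: Γ:[] Δ:[((¬p3 → ¬p3) → (p0 → p3))=F] refutes=True  ← countermodel

Result: NO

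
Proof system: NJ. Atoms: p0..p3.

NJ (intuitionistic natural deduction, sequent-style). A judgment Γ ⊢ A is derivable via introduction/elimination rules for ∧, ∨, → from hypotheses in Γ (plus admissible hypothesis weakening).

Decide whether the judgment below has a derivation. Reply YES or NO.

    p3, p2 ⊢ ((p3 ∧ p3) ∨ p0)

Derivation trace:
[Wk] p3, p2 ⊢ ((p3 ∧ p3) ∨ p0)
  [∨I₁] p3 ⊢ ((p3 ∧ p3) ∨ p0)
    [∧I] p3 ⊢ (p3 ∧ p3)
      [Ax] p3 ⊢ p3
      [Ax] p3 ⊢ p3

Result: YES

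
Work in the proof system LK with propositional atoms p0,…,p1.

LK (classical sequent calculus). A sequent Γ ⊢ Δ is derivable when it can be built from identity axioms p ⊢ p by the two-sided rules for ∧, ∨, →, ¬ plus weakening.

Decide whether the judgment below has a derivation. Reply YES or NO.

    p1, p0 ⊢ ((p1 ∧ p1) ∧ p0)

Derivation (root first):
[∧R] p1, p0 ⊢ ((p1 ∧ p1) ∧ p0)
  [∧R] p1 ⊢ (p1 ∧ p1)
    [Ax] p1 ⊢ p1
    [Ax] p1 ⊢ p1
  [Ax] p0 ⊢ p0

Result: YES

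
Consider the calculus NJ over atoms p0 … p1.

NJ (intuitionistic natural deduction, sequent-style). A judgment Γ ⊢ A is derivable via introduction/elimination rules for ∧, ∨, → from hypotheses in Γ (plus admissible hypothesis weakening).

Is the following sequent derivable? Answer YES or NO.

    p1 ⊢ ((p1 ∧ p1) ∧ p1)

Proof tree:
[∧I] p1 ⊢ ((p1 ∧ p1) ∧ p1)
  [∧I] p1 ⊢ (p1 ∧ p1)
    [Ax] p1 ⊢ p1
    [Ax] p1 ⊢ p1
  [Ax] p1 ⊢ p1

Result: YES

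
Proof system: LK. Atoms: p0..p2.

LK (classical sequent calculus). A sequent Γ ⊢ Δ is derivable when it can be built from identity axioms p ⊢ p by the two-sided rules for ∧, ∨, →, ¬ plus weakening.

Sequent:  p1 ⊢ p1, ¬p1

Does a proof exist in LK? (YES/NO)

Proof tree:
[¬R] p1 ⊢ p1, ¬p1
  [WL] p1, p1 ⊢ p1
    [Ax] p1 ⊢ p1

Result: YES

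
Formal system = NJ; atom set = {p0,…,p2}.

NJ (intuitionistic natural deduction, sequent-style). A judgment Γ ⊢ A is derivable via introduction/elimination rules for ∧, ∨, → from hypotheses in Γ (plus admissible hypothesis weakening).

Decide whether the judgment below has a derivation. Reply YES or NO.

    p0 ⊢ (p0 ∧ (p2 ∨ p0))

Derivation trace:
[∧I] p0 ⊢ (p0 ∧ (p2 ∨ p0))
  [Ax] p0 ⊢ p0
  [∨I₂] p0 ⊢ (p2 ∨ p0)
    [Ax] p0 ⊢ p0

Result: YES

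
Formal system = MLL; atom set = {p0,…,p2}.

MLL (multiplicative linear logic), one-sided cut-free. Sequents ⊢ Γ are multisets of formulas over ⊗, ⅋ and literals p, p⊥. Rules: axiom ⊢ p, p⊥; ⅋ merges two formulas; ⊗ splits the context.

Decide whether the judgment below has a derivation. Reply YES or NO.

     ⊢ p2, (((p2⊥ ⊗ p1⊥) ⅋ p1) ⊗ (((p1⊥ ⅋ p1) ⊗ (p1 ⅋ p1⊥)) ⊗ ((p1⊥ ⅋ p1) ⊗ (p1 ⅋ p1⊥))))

Proof tree:
[⊗]  ⊢ p2, (((p2⊥ ⊗ p1⊥) ⅋ p1) ⊗ (((p1⊥ ⅋ p1) ⊗ (p1 ⅋ p1⊥)) ⊗ ((p1⊥ ⅋ p1) ⊗ (p1 ⅋ p1⊥))))
  [⅋]  ⊢ p2, ((p2⊥ ⊗ p1⊥) ⅋ p1)
    [⊗]  ⊢ p2, p1, (p2⊥ ⊗ p1⊥)
      [Ax]  ⊢ p2, p2⊥
      [Ax]  ⊢ p1, p1⊥
  [⊗]  ⊢ (((p1⊥ ⅋ p1) ⊗ (p1 ⅋ p1⊥)) ⊗ ((p1⊥ ⅋ p1) ⊗ (p1 ⅋ p1⊥)))
    [⊗]  ⊢ ((p1⊥ ⅋ p1) ⊗ (p1 ⅋ p1⊥))
      [⅋]  ⊢ (p1⊥ ⅋ p1)
        [Ax]  ⊢ p1, p1⊥
      [⅋]  ⊢ (p1 ⅋ p1⊥)
        [Ax]  ⊢ p1, p1⊥
    [⊗]  ⊢ ((p1⊥ ⅋ p1) ⊗ (p1 ⅋ p1⊥))
      [⅋]  ⊢ (p1⊥ ⅋ p1)
        [Ax]  ⊢ p1, p1⊥
      [⅋]  ⊢ (p1 ⅋ p1⊥)
        [Ax]  ⊢ p1, p1⊥

Result: YES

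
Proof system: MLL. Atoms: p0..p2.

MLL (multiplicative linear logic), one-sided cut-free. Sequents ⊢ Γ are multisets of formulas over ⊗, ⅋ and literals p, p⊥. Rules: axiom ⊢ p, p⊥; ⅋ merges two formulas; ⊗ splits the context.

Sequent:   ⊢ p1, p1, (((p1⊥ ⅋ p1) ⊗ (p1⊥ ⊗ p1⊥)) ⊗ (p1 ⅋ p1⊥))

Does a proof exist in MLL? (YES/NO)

Derivation (root first):
[⊗]  ⊢ p1, p1, (((p1⊥ ⅋ p1) ⊗ (p1⊥ ⊗ p1⊥)) ⊗ (p1 ⅋ p1⊥))
  [⊗]  ⊢ p1, p1, ((p1⊥ ⅋ p1) ⊗ (p1⊥ ⊗ p1⊥))
    [⅋]  ⊢ (p1⊥ ⅋ p1)
      [Ax]  ⊢ p1, p1⊥
    [⊗]  ⊢ p1, p1, (p1⊥ ⊗ p1⊥)
      [Ax]  ⊢ p1, p1⊥
      [Ax]  ⊢ p1, p1⊥
  [⅋]  ⊢ (p1 ⅋ p1⊥)
    [Ax]  ⊢ p1, p1⊥

Result: YES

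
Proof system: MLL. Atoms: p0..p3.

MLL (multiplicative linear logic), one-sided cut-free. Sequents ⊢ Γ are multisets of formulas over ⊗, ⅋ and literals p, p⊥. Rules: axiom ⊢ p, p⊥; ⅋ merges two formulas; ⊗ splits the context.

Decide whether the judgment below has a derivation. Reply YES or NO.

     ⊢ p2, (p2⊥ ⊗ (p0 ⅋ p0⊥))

Derivation trace:
[⊗]  ⊢ p2, (p2⊥ ⊗ (p0 ⅋ p0⊥))
  [Ax]  ⊢ p2, p2⊥
  [⅋]  ⊢ (p0 ⅋ p0⊥)
    [Ax]  ⊢ p0, p0⊥

Result: YES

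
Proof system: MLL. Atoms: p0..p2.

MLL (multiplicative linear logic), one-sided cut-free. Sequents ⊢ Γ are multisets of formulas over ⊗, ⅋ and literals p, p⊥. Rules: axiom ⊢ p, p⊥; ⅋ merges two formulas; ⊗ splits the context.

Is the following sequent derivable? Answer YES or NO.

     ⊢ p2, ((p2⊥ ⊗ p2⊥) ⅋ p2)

Proof tree:
[⅋]  ⊢ p2, ((p2⊥ ⊗ p2⊥) ⅋ p2)
  [⊗]  ⊢ p2, p2, (p2⊥ ⊗ p2⊥)
    [Ax]  ⊢ p2, p2⊥
    [Ax]  ⊢ p2, p2⊥

Result: YES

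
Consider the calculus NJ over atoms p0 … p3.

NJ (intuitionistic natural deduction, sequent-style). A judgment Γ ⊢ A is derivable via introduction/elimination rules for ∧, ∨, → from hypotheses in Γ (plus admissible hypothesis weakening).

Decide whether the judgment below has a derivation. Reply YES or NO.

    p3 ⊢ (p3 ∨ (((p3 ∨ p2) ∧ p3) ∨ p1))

Derivation (root first):
[∨I₂] p3 ⊢ (p3 ∨ (((p3 ∨ p2) ∧ p3) ∨ p1))
  [∨I₁] p3 ⊢ (((p3 ∨ p2) ∧ p3) ∨ p1)
    [∧I] p3 ⊢ ((p3 ∨ p2) ∧ p3)
      [∨I₁] p3 ⊢ (p3 ∨ p2)
        [Ax] p3 ⊢ p3
      [Ax] p3 ⊢ p3

Result: YES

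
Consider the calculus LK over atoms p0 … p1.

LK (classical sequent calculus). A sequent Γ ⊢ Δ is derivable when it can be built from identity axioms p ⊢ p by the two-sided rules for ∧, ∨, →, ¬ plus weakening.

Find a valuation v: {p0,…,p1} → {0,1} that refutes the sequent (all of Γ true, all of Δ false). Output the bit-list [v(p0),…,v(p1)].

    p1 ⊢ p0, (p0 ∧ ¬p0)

Truth-table refutation:
  v=00: Γ:[p1=F] Δ:[p0=F, (p0 ∧ ¬p0)=F] refutes=False
  v=01: Γ:[p1=T] Δ:[p0=F, (p0 ∧ ¬p0)=F] refutes=True  ← countermodel

Result: [0, 1]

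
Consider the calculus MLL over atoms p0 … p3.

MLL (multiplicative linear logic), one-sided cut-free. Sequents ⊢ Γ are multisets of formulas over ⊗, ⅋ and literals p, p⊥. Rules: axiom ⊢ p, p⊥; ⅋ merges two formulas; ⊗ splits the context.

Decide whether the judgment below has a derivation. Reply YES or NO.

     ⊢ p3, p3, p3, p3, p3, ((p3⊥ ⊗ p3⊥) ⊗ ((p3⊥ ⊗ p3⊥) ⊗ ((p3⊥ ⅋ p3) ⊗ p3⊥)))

Proof tree:
[⊗]  ⊢ p3, p3, p3, p3, p3, ((p3⊥ ⊗ p3⊥) ⊗ ((p3⊥ ⊗ p3⊥) ⊗ ((p3⊥ ⅋ p3) ⊗ p3⊥)))
  [⊗]  ⊢ p3, p3, (p3⊥ ⊗ p3⊥)
    [Ax]  ⊢ p3, p3⊥
    [Ax]  ⊢ p3, p3⊥
  [⊗]  ⊢ p3, p3, p3, ((p3⊥ ⊗ p3⊥) ⊗ ((p3⊥ ⅋ p3) ⊗ p3⊥))
    [⊗]  ⊢ p3, p3, (p3⊥ ⊗ p3⊥)
      [Ax]  ⊢ p3, p3⊥
      [Ax]  ⊢ p3, p3⊥
    [⊗]  ⊢ p3, ((p3⊥ ⅋ p3) ⊗ p3⊥)
      [⅋]  ⊢ (p3⊥ ⅋ p3)
        [Ax]  ⊢ p3, p3⊥
      [Ax]  ⊢ p3, p3⊥

Result: YES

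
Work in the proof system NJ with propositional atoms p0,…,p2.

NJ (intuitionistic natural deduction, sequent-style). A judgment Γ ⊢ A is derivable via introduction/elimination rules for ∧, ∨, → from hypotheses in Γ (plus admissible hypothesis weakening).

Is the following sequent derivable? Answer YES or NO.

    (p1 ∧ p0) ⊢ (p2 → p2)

Derivation trace:
[Wk] (p1 ∧ p0) ⊢ (p2 → p2)
  [→I]  ⊢ (p2 → p2)
    [Ax] p2 ⊢ p2

Result: YES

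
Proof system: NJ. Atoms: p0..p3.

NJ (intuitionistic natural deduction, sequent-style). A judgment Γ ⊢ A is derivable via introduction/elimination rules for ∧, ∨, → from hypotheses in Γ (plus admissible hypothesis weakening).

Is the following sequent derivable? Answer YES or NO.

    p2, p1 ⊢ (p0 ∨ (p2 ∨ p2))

Derivation (root first):
[Wk] p2, p1 ⊢ (p0 ∨ (p2 ∨ p2))
  [∨I₂] p2 ⊢ (p0 ∨ (p2 ∨ p2))
    [∨I₁] p2 ⊢ (p2 ∨ p2)
      [Ax] p2 ⊢ p2

Result: YES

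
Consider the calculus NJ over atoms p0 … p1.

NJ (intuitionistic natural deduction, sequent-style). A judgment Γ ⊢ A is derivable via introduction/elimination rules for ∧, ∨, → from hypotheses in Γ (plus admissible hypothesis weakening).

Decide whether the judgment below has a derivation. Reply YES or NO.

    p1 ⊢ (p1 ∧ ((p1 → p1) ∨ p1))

Derivation (root first):
[∧I] p1 ⊢ (p1 ∧ ((p1 → p1) ∨ p1))
  [Ax] p1 ⊢ p1
  [∨I₁]  ⊢ ((p1 → p1) ∨ p1)
    [→I]  ⊢ (p1 → p1)
      [Ax] p1 ⊢ p1

Result: YES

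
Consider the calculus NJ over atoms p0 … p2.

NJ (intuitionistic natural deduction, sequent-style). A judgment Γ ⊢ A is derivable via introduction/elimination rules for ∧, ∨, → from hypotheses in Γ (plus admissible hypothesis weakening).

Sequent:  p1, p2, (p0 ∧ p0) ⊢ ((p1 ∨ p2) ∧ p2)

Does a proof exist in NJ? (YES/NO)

Derivation trace:
[∧I] p1, p2, (p0 ∧ p0) ⊢ ((p1 ∨ p2) ∧ p2)
  [∨I₁] p1, (p0 ∧ p0) ⊢ (p1 ∨ p2)
    [Wk] p1, (p0 ∧ p0) ⊢ p1
      [Ax] p1 ⊢ p1
  [Ax] p2 ⊢ p2

Result: YES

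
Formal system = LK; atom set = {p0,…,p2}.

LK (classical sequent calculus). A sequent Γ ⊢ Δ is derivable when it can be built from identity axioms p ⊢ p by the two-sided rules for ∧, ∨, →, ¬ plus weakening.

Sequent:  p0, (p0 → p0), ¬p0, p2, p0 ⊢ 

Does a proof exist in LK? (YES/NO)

Derivation (root first):
[WL] p0, (p0 → p0), ¬p0, p2, p0 ⊢ 
  [WL] p0, (p0 → p0), ¬p0, p2 ⊢ 
    [¬L] p0, (p0 → p0), ¬p0 ⊢ 
      [→L] p0, (p0 → p0) ⊢ p0
        [Ax] p0 ⊢ p0
        [Ax] p0 ⊢ p0

Result: YES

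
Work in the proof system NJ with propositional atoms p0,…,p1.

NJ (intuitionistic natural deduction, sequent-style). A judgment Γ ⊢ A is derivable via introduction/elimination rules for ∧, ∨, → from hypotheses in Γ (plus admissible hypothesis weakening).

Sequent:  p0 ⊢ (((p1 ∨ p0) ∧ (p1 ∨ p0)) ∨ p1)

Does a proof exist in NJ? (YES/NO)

Derivation (root first):
[∨I₁] p0 ⊢ (((p1 ∨ p0) ∧ (p1 ∨ p0)) ∨ p1)
  [∧I] p0 ⊢ ((p1 ∨ p0) ∧ (p1 ∨ p0))
    [∨I₂] p0 ⊢ (p1 ∨ p0)
      [Ax] p0 ⊢ p0
    [∨I₂] p0 ⊢ (p1 ∨ p0)
      [Ax] p0 ⊢ p0

Result: YES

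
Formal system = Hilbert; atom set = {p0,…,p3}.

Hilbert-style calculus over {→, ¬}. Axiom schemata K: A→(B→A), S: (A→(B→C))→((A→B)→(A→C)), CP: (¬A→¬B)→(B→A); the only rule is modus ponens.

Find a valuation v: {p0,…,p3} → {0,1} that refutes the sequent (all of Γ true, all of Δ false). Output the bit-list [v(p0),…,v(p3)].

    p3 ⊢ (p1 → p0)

Truth-table refutation:
  v=0000: Γ:[p3=F] Δ:[(p1 → p0)=T] refutes=False
  v=0001: Γ:[p3=T] Δ:[(p1 → p0)=T] refutes=False
  v=0010: Γ:[p3=F] Δ:[(p1 → p0)=T] refutes=False
  v=0011: Γ:[p3=T] Δ:[(p1 → p0)=T] refutes=False
  v=0100: Γ:[p3=F] Δ:[(p1 → p0)=F] refutes=False
  v=0101: Γ:[p3=T] Δ:[(p1 → p0)=F] refutes=True  ← countermodel

Result: [0, 1, 0, 1]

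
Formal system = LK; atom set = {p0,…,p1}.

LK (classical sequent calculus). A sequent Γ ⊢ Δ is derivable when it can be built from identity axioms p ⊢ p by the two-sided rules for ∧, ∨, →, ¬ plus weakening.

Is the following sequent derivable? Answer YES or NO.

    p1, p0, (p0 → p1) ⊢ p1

Proof tree:
[→L] p1, p0, (p0 → p1) ⊢ p1
  [WL] p0, p1 ⊢ p0
    [Ax] p0 ⊢ p0
  [Ax] p1 ⊢ p1

Result: YES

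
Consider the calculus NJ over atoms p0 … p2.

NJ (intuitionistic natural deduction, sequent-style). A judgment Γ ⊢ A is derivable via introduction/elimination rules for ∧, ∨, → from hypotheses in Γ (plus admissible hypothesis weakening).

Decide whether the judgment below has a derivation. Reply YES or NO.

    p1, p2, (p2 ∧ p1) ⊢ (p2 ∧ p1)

Derivation trace:
[∧I] p1, p2, (p2 ∧ p1) ⊢ (p2 ∧ p1)
  [Wk] p2, (p2 ∧ p1) ⊢ p2
    [Ax] p2 ⊢ p2
  [Ax] p1 ⊢ p1

Result: YES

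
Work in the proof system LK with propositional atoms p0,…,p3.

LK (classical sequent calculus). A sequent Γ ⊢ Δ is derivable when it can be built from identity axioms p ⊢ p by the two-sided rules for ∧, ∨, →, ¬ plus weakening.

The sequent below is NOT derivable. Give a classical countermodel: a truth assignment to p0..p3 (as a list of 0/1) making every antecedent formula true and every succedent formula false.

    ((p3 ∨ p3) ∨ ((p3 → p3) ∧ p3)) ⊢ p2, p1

Search for a countermodel by truth-table:
  v=0000: Γ:[((p3 ∨ p3) ∨ ((p3 → p3) ∧ p3))=F] Δ:[p2=F, p1=F] refutes=False
  v=0001: Γ:[((p3 ∨ p3) ∨ ((p3 → p3) ∧ p3))=T] Δ:[p2=F, p1=F] refutes=True  ← countermodel

Result: [0, 0, 0, 1]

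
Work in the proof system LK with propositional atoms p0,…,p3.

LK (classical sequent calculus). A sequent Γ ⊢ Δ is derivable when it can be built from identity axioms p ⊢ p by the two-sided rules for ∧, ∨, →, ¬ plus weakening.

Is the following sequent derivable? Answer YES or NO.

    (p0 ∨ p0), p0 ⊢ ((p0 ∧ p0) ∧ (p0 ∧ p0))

Derivation (root first):
[∧R] (p0 ∨ p0), p0 ⊢ ((p0 ∧ p0) ∧ (p0 ∧ p0))
  [∨L] (p0 ∨ p0) ⊢ (p0 ∧ p0)
    [∧R] p0 ⊢ (p0 ∧ p0)
      [Ax] p0 ⊢ p0
      [Ax] p0 ⊢ p0
    [∧R] p0 ⊢ (p0 ∧ p0)
      [Ax] p0 ⊢ p0
      [Ax] p0 ⊢ p0
  [∧R] p0 ⊢ (p0 ∧ p0)
    [Ax] p0 ⊢ p0
    [Ax] p0 ⊢ p0

Result: YES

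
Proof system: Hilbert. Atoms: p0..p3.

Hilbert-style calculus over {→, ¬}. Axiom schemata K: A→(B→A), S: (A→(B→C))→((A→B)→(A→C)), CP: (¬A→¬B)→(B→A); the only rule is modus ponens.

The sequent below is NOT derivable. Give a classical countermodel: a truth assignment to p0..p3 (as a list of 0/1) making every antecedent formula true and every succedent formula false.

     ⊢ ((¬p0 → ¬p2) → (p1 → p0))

Search for a countermodel by truth-table:
  v=0000: Γ:[] Δ:[((¬p0 → ¬p2) → (p1 → p0))=T] refutes=False
  v=0001: Γ:[] Δ:[((¬p0 → ¬p2) → (p1 → p0))=T] refutes=False
  v=0010: Γ:[] Δ:[((¬p0 → ¬p2) → (p1 → p0))=T] refutes=False
  v=0011: Γ:[] Δ:[((¬p0 → ¬p2) → (p1 → p0))=T] refutes=False
  v=0100: Γ:[] Δ:[((¬p0 → ¬p2) → (p1 → p0))=F] refutes=True  ← countermodel

Result: [0, 1, 0, 0]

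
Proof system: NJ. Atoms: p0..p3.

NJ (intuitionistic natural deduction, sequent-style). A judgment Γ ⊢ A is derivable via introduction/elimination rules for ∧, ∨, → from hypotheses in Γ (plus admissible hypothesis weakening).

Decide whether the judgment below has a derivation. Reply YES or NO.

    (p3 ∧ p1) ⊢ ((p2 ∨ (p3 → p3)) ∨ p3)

Derivation trace:
[∨I₁] (p3 ∧ p1) ⊢ ((p2 ∨ (p3 → p3)) ∨ p3)
  [∨I₂] (p3 ∧ p1) ⊢ (p2 ∨ (p3 → p3))
    [Wk] (p3 ∧ p1) ⊢ (p3 → p3)
      [→I]  ⊢ (p3 → p3)
        [Ax] p3 ⊢ p3

Result: YES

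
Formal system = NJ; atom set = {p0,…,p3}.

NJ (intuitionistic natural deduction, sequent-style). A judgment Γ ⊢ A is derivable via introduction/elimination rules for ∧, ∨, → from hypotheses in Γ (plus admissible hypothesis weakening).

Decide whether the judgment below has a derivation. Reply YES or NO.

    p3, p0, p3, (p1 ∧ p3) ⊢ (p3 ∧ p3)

Derivation (root first):
[Wk] p3, p0, p3, (p1 ∧ p3) ⊢ (p3 ∧ p3)
  [Wk] p3, p0, p3 ⊢ (p3 ∧ p3)
    [Wk] p3, p0 ⊢ (p3 ∧ p3)
      [∧I] p3 ⊢ (p3 ∧ p3)
        [Ax] p3 ⊢ p3
        [Ax] p3 ⊢ p3

Result: YES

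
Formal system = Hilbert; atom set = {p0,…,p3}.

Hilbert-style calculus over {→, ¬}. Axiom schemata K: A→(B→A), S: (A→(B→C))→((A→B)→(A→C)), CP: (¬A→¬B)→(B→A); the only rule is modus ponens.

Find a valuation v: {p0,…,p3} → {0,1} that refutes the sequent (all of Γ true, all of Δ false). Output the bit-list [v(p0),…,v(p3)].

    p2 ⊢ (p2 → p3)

Truth-table refutation:
  v=0000: Γ:[p2=F] Δ:[(p2 → p3)=T] refutes=False
  v=0001: Γ:[p2=F] Δ:[(p2 → p3)=T] refutes=False
  v=0010: Γ:[p2=T] Δ:[(p2 → p3)=F] refutes=True  ← countermodel

Result: [0, 0, 1, 0]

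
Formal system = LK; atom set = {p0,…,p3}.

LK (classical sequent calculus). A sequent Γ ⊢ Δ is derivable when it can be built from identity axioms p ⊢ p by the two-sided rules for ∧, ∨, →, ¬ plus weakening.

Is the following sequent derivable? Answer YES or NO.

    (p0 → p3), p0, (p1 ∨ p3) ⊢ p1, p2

Enumerate valuations to refute Γ ⊢ Δ:
  v=0000: Γ:[(p0 → p3)=T, p0=F, (p1 ∨ p3)=F] Δ:[p1=F, p2=F] refutes=False
  v=0001: Γ:[(p0 → p3)=T, p0=F, (p1 ∨ p3)=T] Δ:[p1=F, p2=F] refutes=False
  v=0010: Γ:[(p0 → p3)=T, p0=F, (p1 ∨ p3)=F] Δ:[p1=F, p2=T] refutes=False
  v=0011: Γ:[(p0 → p3)=T, p0=F, (p1 ∨ p3)=T] Δ:[p1=F, p2=T] refutes=False
  v=0100: Γ:[(p0 → p3)=T, p0=F, (p1 ∨ p3)=T] Δ:[p1=T, p2=F] refutes=False
  v=0101: Γ:[(p0 → p3)=T, p0=F, (p1 ∨ p3)=T] Δ:[p1=T, p2=F] refutes=False
  v=0110: Γ:[(p0 → p3)=T, p0=F, (p1 ∨ p3)=T] Δ:[p1=T, p2=T] refutes=False
  v=0111: Γ:[(p0 → p3)=T, p0=F, (p1 ∨ p3)=T] Δ:[p1=T, p2=T] refutes=False
  v=1000: Γ:[(p0 → p3)=F, p0=T, (p1 ∨ p3)=F] Δ:[p1=F, p2=F] refutes=False
  v=1001: Γ:[(p0 → p3)=T, p0=T, (p1 ∨ p3)=T] Δ:[p1=F, p2=F] refutes=True  ← countermodel

Result: NO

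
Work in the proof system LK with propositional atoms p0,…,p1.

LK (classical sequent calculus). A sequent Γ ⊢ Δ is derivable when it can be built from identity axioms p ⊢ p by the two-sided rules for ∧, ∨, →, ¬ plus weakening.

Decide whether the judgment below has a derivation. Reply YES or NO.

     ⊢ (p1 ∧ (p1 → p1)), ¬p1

Derivation trace:
[¬R]  ⊢ (p1 ∧ (p1 → p1)), ¬p1
  [∧R] p1 ⊢ (p1 ∧ (p1 → p1))
    [Ax] p1 ⊢ p1
    [→R]  ⊢ (p1 → p1)
      [Ax] p1 ⊢ p1

Result: YES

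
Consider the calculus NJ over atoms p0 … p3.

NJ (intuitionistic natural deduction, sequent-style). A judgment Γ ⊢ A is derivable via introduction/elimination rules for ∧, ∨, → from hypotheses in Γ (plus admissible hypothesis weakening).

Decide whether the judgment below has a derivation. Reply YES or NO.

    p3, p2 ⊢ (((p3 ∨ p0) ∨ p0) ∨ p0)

Derivation (root first):
[Wk] p3, p2 ⊢ (((p3 ∨ p0) ∨ p0) ∨ p0)
  [∨I₁] p3 ⊢ (((p3 ∨ p0) ∨ p0) ∨ p0)
    [∨I₁] p3 ⊢ ((p3 ∨ p0) ∨ p0)
      [∨I₁] p3 ⊢ (p3 ∨ p0)
        [Ax] p3 ⊢ p3

Result: YES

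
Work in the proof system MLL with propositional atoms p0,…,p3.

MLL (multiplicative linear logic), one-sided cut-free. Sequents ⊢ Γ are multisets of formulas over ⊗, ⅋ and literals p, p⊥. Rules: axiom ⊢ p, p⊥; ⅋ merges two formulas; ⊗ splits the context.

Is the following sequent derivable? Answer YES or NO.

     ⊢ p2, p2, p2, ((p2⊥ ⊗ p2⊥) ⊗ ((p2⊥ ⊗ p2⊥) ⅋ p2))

Derivation (root first):
[⊗]  ⊢ p2, p2, p2, ((p2⊥ ⊗ p2⊥) ⊗ ((p2⊥ ⊗ p2⊥) ⅋ p2))
  [⊗]  ⊢ p2, p2, (p2⊥ ⊗ p2⊥)
    [Ax]  ⊢ p2, p2⊥
    [Ax]  ⊢ p2, p2⊥
  [⅋]  ⊢ p2, ((p2⊥ ⊗ p2⊥) ⅋ p2)
    [⊗]  ⊢ p2, p2, (p2⊥ ⊗ p2⊥)
      [Ax]  ⊢ p2, p2⊥
      [Ax]  ⊢ p2, p2⊥

Result: YES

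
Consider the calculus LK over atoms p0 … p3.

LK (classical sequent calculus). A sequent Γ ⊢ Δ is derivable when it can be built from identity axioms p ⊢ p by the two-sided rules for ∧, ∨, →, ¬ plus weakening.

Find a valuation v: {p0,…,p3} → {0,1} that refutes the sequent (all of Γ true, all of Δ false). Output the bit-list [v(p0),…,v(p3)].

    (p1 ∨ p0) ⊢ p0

Truth-table refutation:
  v=0000: Γ:[(p1 ∨ p0)=F] Δ:[p0=F] refutes=False
  v=0001: Γ:[(p1 ∨ p0)=F] Δ:[p0=F] refutes=False
  v=0010: Γ:[(p1 ∨ p0)=F] Δ:[p0=F] refutes=False
  v=0011: Γ:[(p1 ∨ p0)=F] Δ:[p0=F] refutes=False
  v=0100: Γ:[(p1 ∨ p0)=T] Δ:[p0=F] refutes=True  ← countermodel

Result: [0, 1, 0, 0]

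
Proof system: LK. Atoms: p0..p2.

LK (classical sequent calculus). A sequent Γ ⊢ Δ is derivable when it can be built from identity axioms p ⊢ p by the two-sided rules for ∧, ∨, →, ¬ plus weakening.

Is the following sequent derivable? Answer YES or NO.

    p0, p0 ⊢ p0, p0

Derivation trace:
[WR] p0, p0 ⊢ p0, p0
  [WL] p0, p0 ⊢ p0
    [Ax] p0 ⊢ p0

Result: YES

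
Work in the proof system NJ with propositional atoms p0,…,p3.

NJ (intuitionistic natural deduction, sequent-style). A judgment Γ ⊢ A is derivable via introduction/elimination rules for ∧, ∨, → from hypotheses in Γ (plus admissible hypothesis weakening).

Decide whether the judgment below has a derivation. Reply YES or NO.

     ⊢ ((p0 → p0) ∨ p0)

Proof tree:
[∨I₁]  ⊢ ((p0 → p0) ∨ p0)
  [→I]  ⊢ (p0 → p0)
    [Ax] p0 ⊢ p0

Result: YES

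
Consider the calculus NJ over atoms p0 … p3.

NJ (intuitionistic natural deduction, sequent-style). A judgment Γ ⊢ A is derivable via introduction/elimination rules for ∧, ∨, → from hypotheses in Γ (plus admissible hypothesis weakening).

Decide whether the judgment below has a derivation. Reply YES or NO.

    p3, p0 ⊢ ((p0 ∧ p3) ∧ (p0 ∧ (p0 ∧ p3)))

Derivation trace:
[∧I] p3, p0 ⊢ ((p0 ∧ p3) ∧ (p0 ∧ (p0 ∧ p3)))
  [∧I] p3, p0 ⊢ (p0 ∧ p3)
    [Ax] p0 ⊢ p0
    [Ax] p3 ⊢ p3
  [∧I] p3, p0 ⊢ (p0 ∧ (p0 ∧ p3))
    [Ax] p0 ⊢ p0
    [∧I] p3, p0 ⊢ (p0 ∧ p3)
      [Ax] p0 ⊢ p0
      [Ax] p3 ⊢ p3

Result: YES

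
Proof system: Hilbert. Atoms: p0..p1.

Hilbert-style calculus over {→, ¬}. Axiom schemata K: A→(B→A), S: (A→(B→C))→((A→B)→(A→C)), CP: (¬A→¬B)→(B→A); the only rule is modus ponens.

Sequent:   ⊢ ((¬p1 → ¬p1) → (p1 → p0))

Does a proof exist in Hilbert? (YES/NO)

Enumerate valuations to refute Γ ⊢ Δ:
  v=00: Γ:[] Δ:[((¬p1 → ¬p1) → (p1 → p0))=T] refutes=False
  v=01: Γ:[] Δ:[((¬p1 → ¬p1) → (p1 → p0))=F] refutes=True  ← countermodel

Result: NO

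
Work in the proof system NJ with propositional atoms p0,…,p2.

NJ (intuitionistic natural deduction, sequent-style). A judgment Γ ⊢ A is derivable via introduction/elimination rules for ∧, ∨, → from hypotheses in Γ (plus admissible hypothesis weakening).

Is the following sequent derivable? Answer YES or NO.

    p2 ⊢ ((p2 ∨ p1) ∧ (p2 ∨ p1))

Proof tree:
[∧I] p2 ⊢ ((p2 ∨ p1) ∧ (p2 ∨ p1))
  [∨I₁] p2 ⊢ (p2 ∨ p1)
    [Ax] p2 ⊢ p2
  [∨I₁] p2 ⊢ (p2 ∨ p1)
    [Ax] p2 ⊢ p2

Result: YES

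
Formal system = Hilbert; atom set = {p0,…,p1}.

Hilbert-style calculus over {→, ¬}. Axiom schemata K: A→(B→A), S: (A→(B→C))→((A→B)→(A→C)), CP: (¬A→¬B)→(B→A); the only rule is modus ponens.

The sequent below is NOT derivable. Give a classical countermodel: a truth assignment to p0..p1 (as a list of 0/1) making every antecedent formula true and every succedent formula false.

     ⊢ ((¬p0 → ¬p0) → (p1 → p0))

Search for a countermodel by truth-table:
  v=00: Γ:[] Δ:[((¬p0 → ¬p0) → (p1 → p0))=T] refutes=False
  v=01: Γ:[] Δ:[((¬p0 → ¬p0) → (p1 → p0))=F] refutes=True  ← countermodel

Result: [0, 1]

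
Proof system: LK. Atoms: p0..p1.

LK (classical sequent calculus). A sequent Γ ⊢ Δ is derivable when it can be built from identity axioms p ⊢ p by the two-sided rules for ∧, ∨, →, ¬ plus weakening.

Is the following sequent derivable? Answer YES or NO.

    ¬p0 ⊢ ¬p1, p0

Truth-table refutation:
  v=00: Γ:[¬p0=T] Δ:[¬p1=T, p0=F] refutes=False
  v=01: Γ:[¬p0=T] Δ:[¬p1=F, p0=F] refutes=True  ← countermodel

Result: NO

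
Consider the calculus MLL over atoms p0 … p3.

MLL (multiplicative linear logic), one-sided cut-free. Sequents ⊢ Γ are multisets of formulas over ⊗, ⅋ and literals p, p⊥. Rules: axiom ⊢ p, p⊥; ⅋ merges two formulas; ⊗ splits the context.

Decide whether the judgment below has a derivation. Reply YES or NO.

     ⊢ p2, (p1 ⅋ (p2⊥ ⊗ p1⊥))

Derivation (root first):
[⅋]  ⊢ p2, (p1 ⅋ (p2⊥ ⊗ p1⊥))
  [⊗]  ⊢ p2, p1, (p2⊥ ⊗ p1⊥)
    [Ax]  ⊢ p2, p2⊥
    [Ax]  ⊢ p1, p1⊥

Result: YES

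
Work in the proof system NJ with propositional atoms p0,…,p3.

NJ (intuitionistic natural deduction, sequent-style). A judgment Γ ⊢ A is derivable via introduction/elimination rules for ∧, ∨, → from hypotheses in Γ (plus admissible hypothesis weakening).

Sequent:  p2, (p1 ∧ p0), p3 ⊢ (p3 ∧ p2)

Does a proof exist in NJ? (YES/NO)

Derivation trace:
[∧I] p2, (p1 ∧ p0), p3 ⊢ (p3 ∧ p2)
  [→E] p3 ⊢ p3
    [→I] p3 ⊢ (p3 → p3)
      [Wk] p3, p3 ⊢ p3
        [Ax] p3 ⊢ p3
    [Wk] p3, p3 ⊢ p3
      [Ax] p3 ⊢ p3
  [Wk] p2, (p1 ∧ p0) ⊢ p2
    [Ax] p2 ⊢ p2

Result: YES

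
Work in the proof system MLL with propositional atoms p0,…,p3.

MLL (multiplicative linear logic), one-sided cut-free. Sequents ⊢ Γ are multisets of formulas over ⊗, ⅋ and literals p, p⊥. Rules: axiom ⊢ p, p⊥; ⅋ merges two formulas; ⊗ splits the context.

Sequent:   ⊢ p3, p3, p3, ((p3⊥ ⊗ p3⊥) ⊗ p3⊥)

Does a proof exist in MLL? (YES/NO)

Derivation (root first):
[⊗]  ⊢ p3, p3, p3, ((p3⊥ ⊗ p3⊥) ⊗ p3⊥)
  [⊗]  ⊢ p3, p3, (p3⊥ ⊗ p3⊥)
    [Ax]  ⊢ p3, p3⊥
    [Ax]  ⊢ p3, p3⊥
  [Ax]  ⊢ p3, p3⊥

Result: YES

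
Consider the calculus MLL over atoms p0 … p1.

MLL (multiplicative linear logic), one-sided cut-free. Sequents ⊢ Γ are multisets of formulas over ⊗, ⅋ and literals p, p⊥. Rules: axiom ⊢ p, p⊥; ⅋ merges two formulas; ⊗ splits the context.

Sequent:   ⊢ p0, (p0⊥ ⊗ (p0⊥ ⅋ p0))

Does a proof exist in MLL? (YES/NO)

Proof tree:
[⊗]  ⊢ p0, (p0⊥ ⊗ (p0⊥ ⅋ p0))
  [Ax]  ⊢ p0, p0⊥
  [⅋]  ⊢ (p0⊥ ⅋ p0)
    [Ax]  ⊢ p0, p0⊥

Result: YES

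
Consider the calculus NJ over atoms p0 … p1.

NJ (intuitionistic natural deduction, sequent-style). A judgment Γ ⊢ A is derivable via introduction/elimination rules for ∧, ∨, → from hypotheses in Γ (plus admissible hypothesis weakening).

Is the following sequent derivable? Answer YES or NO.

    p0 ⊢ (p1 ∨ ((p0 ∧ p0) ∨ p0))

Derivation (root first):
[∨I₂] p0 ⊢ (p1 ∨ ((p0 ∧ p0) ∨ p0))
  [∨I₁] p0 ⊢ ((p0 ∧ p0) ∨ p0)
    [∧I] p0 ⊢ (p0 ∧ p0)
      [Ax] p0 ⊢ p0
      [Ax] p0 ⊢ p0

Result: YES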